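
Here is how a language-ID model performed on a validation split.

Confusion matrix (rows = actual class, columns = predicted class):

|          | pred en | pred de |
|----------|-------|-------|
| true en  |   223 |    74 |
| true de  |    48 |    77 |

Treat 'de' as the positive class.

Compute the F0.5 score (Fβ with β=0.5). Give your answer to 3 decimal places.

Fβ = (1+β²)·TP / ((1+β²)·TP + β²·FN + FP), with β²=1/4
= 1.25·77 / (1.25·77 + 0.25·48 + 74) = 0.528

0.528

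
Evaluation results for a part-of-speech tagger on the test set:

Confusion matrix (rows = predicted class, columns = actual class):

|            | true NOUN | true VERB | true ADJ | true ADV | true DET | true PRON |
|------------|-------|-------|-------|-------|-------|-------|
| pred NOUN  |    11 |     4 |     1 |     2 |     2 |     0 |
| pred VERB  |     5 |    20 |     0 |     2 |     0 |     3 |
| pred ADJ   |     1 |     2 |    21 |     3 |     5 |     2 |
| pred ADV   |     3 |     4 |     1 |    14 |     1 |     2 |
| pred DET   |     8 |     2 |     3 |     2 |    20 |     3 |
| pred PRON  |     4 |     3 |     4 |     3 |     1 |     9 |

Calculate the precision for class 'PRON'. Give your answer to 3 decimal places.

precision = TP/(TP+FP).
PRON: TP=9, FP=4+3+4+3+1=15 → 9/24 = 0.3750

0.375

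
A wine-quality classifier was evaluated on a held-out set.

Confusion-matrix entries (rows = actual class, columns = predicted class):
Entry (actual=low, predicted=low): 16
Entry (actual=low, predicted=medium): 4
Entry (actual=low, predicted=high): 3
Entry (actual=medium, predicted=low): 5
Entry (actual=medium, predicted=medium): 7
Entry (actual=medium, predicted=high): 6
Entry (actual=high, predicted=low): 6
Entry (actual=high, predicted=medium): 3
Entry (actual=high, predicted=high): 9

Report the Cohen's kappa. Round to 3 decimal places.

Observed agreement pₒ = trace/N = 32/59 = 0.5424
Expected agreement pₑ = Σ (rowᵢ·colᵢ)/N² = (23·27 + 18·14 + 18·18)/59² = 0.3439
κ = (pₒ − pₑ)/(1 − pₑ) = (0.5424 − 0.3439)/(1 − 0.3439) = 0.303

0.303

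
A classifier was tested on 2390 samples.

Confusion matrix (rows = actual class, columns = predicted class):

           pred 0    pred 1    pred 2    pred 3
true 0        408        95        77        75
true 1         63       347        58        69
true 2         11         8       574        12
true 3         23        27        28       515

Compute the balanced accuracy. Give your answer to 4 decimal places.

Balanced accuracy = mean of per-class recall.
  0: recall = 408/655 = 0.62290
  1: recall = 347/537 = 0.64618
  2: recall = 574/605 = 0.94876
  3: recall = 515/593 = 0.86847
Mean = (0.62290 + 0.64618 + 0.94876 + 0.86847) / 4 = 0.7716

0.7716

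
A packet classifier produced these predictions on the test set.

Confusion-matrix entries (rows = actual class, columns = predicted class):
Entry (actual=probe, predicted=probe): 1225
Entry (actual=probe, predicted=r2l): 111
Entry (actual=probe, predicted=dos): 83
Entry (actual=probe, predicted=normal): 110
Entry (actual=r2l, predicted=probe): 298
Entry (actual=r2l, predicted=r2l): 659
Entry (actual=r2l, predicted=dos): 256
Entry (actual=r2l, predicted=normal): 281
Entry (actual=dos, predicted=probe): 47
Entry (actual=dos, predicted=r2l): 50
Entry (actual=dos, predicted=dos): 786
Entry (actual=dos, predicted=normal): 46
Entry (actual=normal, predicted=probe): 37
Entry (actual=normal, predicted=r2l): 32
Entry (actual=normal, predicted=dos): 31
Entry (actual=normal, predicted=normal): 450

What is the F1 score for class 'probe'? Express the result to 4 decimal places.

Take TP from the diagonal, FP from the rest of the 'probe' prediction marginal, FN from the rest of the 'probe' actual marginal.
F1 score = 2·TP/(2·TP+FP+FN).
probe: TP=1225, FP=298+47+37=382, FN=111+83+110=304 → 2450/3136 = 0.78125

0.7813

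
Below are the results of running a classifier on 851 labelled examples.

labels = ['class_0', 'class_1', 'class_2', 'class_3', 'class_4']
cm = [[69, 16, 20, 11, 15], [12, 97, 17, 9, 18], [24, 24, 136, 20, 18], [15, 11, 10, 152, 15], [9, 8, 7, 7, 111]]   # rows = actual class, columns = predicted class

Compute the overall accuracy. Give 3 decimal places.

0.664

Accuracy = trace / total = (69+97+136+152+111=565) / 851 = 565/851 = 0.664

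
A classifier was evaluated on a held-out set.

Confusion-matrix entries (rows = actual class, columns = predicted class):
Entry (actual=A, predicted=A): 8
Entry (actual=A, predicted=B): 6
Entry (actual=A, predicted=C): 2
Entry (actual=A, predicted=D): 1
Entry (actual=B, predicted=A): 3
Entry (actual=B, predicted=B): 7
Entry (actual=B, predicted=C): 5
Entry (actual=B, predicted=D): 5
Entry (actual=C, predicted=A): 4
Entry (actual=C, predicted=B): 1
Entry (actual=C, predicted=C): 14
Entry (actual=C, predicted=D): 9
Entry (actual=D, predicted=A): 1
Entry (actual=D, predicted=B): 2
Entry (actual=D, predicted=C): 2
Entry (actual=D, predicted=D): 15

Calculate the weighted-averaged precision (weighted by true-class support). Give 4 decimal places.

Per-class precision (TP/(TP+FP)):
  A: TP=8, FP=3+4+1=8 → 8/16 = 0.50000
  B: TP=7, FP=6+1+2=9 → 7/16 = 0.43750
  C: TP=14, FP=2+5+2=9 → 14/23 = 0.60870
  D: TP=15, FP=1+5+9=15 → 15/30 = 0.50000
Weighted-precision = Σ (supportᵢ/N)·precisionᵢ with N=85: (17/85)·0.50000 + (20/85)·0.43750 + (28/85)·0.60870 + (20/85)·0.50000 = 0.5211

0.5211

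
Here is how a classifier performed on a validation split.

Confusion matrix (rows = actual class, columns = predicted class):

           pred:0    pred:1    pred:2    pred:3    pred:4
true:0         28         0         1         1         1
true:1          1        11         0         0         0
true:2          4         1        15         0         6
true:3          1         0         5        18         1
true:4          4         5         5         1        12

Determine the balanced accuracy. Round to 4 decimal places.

Balanced accuracy = mean of per-class recall.
  0: recall = 28/31 = 0.90323
  1: recall = 11/12 = 0.91667
  2: recall = 15/26 = 0.57692
  3: recall = 18/25 = 0.72000
  4: recall = 12/27 = 0.44444
Mean = (0.90323 + 0.91667 + 0.57692 + 0.72000 + 0.44444) / 5 = 0.7123

0.7123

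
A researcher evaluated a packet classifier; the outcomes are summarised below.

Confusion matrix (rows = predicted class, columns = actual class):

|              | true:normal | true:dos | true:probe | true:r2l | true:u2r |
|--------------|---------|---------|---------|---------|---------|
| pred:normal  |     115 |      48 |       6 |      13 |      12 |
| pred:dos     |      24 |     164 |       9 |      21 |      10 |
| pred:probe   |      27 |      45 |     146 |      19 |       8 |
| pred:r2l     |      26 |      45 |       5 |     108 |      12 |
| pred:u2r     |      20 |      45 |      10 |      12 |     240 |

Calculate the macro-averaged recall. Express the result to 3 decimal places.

0.664

Per-class recall (TP/(TP+FN)):
  normal: TP=115, FN=24+27+26+20=97 → 115/212 = 0.5425
  dos: TP=164, FN=48+45+45+45=183 → 164/347 = 0.4726
  probe: TP=146, FN=6+9+5+10=30 → 146/176 = 0.8295
  r2l: TP=108, FN=13+21+19+12=65 → 108/173 = 0.6243
  u2r: TP=240, FN=12+10+8+12=42 → 240/282 = 0.8511
Macro-recall = mean = (0.5425 + 0.4726 + 0.8295 + 0.6243 + 0.8511) / 5 = 0.664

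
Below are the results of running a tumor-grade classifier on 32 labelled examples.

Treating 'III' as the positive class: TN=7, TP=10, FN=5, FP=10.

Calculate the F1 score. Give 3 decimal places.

Precision = TP/(TP+FP) = 10/20 = 0.5000
Recall = TP/(TP+FN) = 10/15 = 0.6667
F1 = 2·TP/(2·TP+FP+FN) = 20/35 = 0.571

0.571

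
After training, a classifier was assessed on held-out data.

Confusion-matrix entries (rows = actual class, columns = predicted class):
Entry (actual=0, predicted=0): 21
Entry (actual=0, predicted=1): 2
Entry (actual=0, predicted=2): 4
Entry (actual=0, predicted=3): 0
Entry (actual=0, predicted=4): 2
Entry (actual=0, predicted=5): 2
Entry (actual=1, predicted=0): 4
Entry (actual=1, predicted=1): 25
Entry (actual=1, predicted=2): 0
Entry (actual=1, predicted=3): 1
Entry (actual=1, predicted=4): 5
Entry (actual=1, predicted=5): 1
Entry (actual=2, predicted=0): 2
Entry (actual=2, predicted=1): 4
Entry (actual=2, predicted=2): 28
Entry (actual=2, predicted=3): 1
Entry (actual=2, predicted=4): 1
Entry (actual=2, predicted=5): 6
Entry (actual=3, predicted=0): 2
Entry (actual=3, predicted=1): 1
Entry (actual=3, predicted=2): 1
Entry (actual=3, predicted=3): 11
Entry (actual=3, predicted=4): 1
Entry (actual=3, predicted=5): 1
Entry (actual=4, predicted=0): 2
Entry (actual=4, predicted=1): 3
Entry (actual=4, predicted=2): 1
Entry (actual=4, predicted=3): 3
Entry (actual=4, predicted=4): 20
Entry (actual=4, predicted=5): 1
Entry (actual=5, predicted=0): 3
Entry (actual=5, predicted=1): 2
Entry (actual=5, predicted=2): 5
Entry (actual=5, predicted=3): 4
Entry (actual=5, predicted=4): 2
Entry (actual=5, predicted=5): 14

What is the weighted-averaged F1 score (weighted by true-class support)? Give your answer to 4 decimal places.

Per-class F1 score (2·TP/(2·TP+FP+FN)):
  0: TP=21, FP=4+2+2+2+3=13, FN=2+4+0+2+2=10 → 42/65 = 0.64615
  1: TP=25, FP=2+4+1+3+2=12, FN=4+0+1+5+1=11 → 50/73 = 0.68493
  2: TP=28, FP=4+0+1+1+5=11, FN=2+4+1+1+6=14 → 56/81 = 0.69136
  3: TP=11, FP=0+1+1+3+4=9, FN=2+1+1+1+1=6 → 22/37 = 0.59459
  4: TP=20, FP=2+5+1+1+2=11, FN=2+3+1+3+1=10 → 40/61 = 0.65574
  5: TP=14, FP=2+1+6+1+1=11, FN=3+2+5+4+2=16 → 28/55 = 0.50909
Weighted-F1 score = Σ (supportᵢ/N)·F1 scoreᵢ with N=186: (31/186)·0.64615 + (36/186)·0.68493 + (42/186)·0.69136 + (17/186)·0.59459 + (30/186)·0.65574 + (30/186)·0.50909 = 0.6386

0.6386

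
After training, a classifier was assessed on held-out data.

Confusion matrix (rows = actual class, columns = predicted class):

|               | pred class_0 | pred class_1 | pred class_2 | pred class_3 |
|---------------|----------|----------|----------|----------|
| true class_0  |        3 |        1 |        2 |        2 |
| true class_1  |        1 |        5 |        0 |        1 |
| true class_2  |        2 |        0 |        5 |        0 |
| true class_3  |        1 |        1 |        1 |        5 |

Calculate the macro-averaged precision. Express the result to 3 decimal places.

Per-class precision (TP/(TP+FP)):
  class_0: TP=3, FP=1+2+1=4 → 3/7 = 0.4286
  class_1: TP=5, FP=1+0+1=2 → 5/7 = 0.7143
  class_2: TP=5, FP=2+0+1=3 → 5/8 = 0.6250
  class_3: TP=5, FP=2+1+0=3 → 5/8 = 0.6250
Macro-precision = mean = (0.4286 + 0.7143 + 0.6250 + 0.6250) / 4 = 0.598

0.598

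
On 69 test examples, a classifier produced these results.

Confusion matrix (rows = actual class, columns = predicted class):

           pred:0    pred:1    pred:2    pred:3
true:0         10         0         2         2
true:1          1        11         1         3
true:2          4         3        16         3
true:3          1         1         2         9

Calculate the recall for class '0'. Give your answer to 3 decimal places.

0.714

One-vs-rest for '0': TP = diagonal; FP = other classes predicted '0'; FN = '0' predicted as other.
recall = TP/(TP+FN).
0: TP=10, FN=0+2+2=4 → 10/14 = 0.7143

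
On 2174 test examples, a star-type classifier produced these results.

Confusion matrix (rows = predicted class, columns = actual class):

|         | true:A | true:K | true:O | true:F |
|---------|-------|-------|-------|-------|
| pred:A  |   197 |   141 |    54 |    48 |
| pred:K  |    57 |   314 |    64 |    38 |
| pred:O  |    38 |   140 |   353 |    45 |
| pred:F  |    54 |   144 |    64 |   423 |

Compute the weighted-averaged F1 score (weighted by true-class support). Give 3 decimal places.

0.586

Per-class F1 score (2·TP/(2·TP+FP+FN)):
  A: TP=197, FP=141+54+48=243, FN=57+38+54=149 → 394/786 = 0.5013
  K: TP=314, FP=57+64+38=159, FN=141+140+144=425 → 628/1212 = 0.5182
  O: TP=353, FP=38+140+45=223, FN=54+64+64=182 → 706/1111 = 0.6355
  F: TP=423, FP=54+144+64=262, FN=48+38+45=131 → 846/1239 = 0.6828
Weighted-F1 score = Σ (supportᵢ/N)·F1 scoreᵢ with N=2174: (346/2174)·0.5013 + (739/2174)·0.5182 + (535/2174)·0.6355 + (554/2174)·0.6828 = 0.586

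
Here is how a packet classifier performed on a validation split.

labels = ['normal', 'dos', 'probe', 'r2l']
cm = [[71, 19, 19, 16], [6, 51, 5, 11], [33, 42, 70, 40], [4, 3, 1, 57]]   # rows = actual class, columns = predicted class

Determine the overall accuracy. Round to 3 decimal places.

Accuracy = trace / total = (71+51+70+57=249) / 448 = 249/448 = 0.556

0.556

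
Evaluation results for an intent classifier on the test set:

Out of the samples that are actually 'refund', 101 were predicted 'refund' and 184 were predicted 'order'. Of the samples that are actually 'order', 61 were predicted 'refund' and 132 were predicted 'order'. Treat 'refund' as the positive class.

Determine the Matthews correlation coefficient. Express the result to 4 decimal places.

MCC = (TP·TN − FP·FN) / √((TP+FP)(TP+FN)(TN+FP)(TN+FN))
Numerator = 101·132 − 61·184 = 2108
Denominator = √(162·285·193·316) = √2815815960 = 53064.2626
MCC = 2108 / 53064.2626 = 0.0397

0.0397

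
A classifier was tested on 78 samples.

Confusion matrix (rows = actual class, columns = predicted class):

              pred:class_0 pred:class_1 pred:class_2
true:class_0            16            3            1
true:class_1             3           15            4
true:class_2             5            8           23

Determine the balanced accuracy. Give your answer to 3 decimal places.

Balanced accuracy = mean of per-class recall.
  class_0: recall = 16/20 = 0.8000
  class_1: recall = 15/22 = 0.6818
  class_2: recall = 23/36 = 0.6389
Mean = (0.8000 + 0.6818 + 0.6389) / 3 = 0.707

0.707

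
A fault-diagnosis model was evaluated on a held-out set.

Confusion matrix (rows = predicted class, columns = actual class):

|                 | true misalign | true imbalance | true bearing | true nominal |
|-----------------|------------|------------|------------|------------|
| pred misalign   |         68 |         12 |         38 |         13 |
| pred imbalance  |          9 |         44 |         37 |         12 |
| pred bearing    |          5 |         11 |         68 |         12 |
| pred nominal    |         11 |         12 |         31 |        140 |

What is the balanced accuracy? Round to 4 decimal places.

Balanced accuracy = mean of per-class recall.
  misalign: recall = 68/93 = 0.73118
  imbalance: recall = 44/79 = 0.55696
  bearing: recall = 68/174 = 0.39080
  nominal: recall = 140/177 = 0.79096
Mean = (0.73118 + 0.55696 + 0.39080 + 0.79096) / 4 = 0.6175

0.6175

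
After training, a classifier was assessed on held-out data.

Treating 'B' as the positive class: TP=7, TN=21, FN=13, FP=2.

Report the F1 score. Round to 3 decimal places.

0.483

Precision = TP/(TP+FP) = 7/9 = 0.7778
Recall = TP/(TP+FN) = 7/20 = 0.3500
F1 = 2·TP/(2·TP+FP+FN) = 14/29 = 0.483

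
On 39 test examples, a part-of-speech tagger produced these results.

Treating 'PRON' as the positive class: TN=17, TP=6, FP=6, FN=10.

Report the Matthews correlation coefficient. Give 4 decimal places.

MCC = (TP·TN − FP·FN) / √((TP+FP)(TP+FN)(TN+FP)(TN+FN))
Numerator = 6·17 − 6·10 = 42
Denominator = √(12·16·23·27) = √119232 = 345.2999
MCC = 42 / 345.2999 = 0.1216

0.1216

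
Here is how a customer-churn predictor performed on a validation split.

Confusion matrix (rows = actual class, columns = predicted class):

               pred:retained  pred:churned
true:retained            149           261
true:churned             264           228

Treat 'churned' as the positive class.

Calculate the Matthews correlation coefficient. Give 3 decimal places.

-0.173

MCC = (TP·TN − FP·FN) / √((TP+FP)(TP+FN)(TN+FP)(TN+FN))
Numerator = 228·149 − 261·264 = -34932
Denominator = √(489·492·410·413) = √40738766040 = 201838.4652
MCC = -34932 / 201838.4652 = -0.173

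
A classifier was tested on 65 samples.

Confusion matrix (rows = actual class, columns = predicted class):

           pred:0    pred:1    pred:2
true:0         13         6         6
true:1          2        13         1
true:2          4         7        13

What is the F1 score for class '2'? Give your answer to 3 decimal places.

Take TP from the diagonal, FP from the rest of the '2' prediction marginal, FN from the rest of the '2' actual marginal.
F1 score = 2·TP/(2·TP+FP+FN).
2: TP=13, FP=6+1=7, FN=4+7=11 → 26/44 = 0.5909

0.591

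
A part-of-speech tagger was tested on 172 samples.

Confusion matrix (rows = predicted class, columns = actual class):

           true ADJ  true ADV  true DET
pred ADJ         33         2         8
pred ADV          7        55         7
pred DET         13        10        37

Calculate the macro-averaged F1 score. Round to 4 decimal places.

Per-class F1 score (2·TP/(2·TP+FP+FN)):
  ADJ: TP=33, FP=2+8=10, FN=7+13=20 → 66/96 = 0.68750
  ADV: TP=55, FP=7+7=14, FN=2+10=12 → 110/136 = 0.80882
  DET: TP=37, FP=13+10=23, FN=8+7=15 → 74/112 = 0.66071
Macro-F1 score = mean = (0.68750 + 0.80882 + 0.66071) / 3 = 0.7190

0.7190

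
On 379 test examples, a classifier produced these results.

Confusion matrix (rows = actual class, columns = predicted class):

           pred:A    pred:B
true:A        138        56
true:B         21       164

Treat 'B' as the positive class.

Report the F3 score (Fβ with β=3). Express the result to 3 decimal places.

Fβ = (1+β²)·TP / ((1+β²)·TP + β²·FN + FP), with β²=9
= 10·164 / (10·164 + 9·21 + 56) = 0.870

0.870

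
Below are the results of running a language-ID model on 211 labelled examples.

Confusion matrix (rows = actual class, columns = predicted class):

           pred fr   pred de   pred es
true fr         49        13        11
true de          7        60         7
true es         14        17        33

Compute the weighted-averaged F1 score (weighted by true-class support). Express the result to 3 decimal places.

0.668

Per-class F1 score (2·TP/(2·TP+FP+FN)):
  fr: TP=49, FP=7+14=21, FN=13+11=24 → 98/143 = 0.6853
  de: TP=60, FP=13+17=30, FN=7+7=14 → 120/164 = 0.7317
  es: TP=33, FP=11+7=18, FN=14+17=31 → 66/115 = 0.5739
Weighted-F1 score = Σ (supportᵢ/N)·F1 scoreᵢ with N=211: (73/211)·0.6853 + (74/211)·0.7317 + (64/211)·0.5739 = 0.668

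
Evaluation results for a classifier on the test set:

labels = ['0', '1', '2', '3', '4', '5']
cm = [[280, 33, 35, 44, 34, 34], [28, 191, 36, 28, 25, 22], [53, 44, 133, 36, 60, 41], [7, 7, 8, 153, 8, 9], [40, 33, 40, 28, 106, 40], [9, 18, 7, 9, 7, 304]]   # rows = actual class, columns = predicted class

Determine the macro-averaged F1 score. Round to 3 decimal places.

0.571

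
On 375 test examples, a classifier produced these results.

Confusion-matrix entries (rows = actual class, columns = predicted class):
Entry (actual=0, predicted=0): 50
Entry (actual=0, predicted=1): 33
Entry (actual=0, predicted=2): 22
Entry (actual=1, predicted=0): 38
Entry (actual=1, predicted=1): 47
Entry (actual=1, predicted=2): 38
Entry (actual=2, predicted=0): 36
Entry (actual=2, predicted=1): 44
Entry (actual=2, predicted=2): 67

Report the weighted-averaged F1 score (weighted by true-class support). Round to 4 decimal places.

0.4388

Per-class F1 score (2·TP/(2·TP+FP+FN)):
  0: TP=50, FP=38+36=74, FN=33+22=55 → 100/229 = 0.43668
  1: TP=47, FP=33+44=77, FN=38+38=76 → 94/247 = 0.38057
  2: TP=67, FP=22+38=60, FN=36+44=80 → 134/274 = 0.48905
Weighted-F1 score = Σ (supportᵢ/N)·F1 scoreᵢ with N=375: (105/375)·0.43668 + (123/375)·0.38057 + (147/375)·0.48905 = 0.4388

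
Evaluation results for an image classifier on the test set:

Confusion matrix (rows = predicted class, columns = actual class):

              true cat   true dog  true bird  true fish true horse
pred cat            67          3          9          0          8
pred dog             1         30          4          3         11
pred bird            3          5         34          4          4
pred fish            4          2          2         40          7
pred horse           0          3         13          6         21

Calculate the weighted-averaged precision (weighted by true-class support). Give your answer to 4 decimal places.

0.6679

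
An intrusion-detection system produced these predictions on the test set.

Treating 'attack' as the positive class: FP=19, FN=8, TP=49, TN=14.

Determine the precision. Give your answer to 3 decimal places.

Precision = TP/(TP+FP) = 49/(49+19) = 49/68 = 0.721

0.721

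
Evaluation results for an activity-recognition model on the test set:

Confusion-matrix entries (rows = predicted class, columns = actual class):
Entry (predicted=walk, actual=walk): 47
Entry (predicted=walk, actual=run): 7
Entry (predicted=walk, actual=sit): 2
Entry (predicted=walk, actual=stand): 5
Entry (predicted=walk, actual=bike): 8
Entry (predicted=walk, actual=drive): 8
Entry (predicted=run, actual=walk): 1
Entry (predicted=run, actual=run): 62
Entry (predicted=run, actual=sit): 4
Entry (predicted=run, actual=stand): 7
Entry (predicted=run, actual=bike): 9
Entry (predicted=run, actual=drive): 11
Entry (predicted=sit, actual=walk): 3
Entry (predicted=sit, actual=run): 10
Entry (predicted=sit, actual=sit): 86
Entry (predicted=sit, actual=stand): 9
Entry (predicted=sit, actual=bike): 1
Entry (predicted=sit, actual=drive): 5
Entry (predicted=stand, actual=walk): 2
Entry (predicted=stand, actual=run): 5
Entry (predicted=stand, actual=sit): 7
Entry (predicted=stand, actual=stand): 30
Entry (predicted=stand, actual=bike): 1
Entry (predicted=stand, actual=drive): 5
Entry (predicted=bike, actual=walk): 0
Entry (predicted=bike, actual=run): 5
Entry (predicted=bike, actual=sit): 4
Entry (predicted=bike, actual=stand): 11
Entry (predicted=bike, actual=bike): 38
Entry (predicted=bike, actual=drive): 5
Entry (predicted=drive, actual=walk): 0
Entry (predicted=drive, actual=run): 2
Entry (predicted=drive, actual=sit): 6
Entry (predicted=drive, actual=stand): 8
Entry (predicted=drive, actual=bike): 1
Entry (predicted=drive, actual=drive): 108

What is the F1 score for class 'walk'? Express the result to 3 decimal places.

0.723

One-vs-rest for 'walk': TP = diagonal; FP = other classes predicted 'walk'; FN = 'walk' predicted as other.
F1 score = 2·TP/(2·TP+FP+FN).
walk: TP=47, FP=7+2+5+8+8=30, FN=1+3+2+0+0=6 → 94/130 = 0.7231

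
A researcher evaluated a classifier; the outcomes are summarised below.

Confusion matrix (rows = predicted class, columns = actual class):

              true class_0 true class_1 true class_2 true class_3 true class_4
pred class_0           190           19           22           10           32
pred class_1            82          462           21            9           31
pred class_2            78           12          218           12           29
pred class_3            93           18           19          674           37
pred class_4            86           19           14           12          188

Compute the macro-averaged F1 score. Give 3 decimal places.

Per-class F1 score (2·TP/(2·TP+FP+FN)):
  class_0: TP=190, FP=19+22+10+32=83, FN=82+78+93+86=339 → 380/802 = 0.4738
  class_1: TP=462, FP=82+21+9+31=143, FN=19+12+18+19=68 → 924/1135 = 0.8141
  class_2: TP=218, FP=78+12+12+29=131, FN=22+21+19+14=76 → 436/643 = 0.6781
  class_3: TP=674, FP=93+18+19+37=167, FN=10+9+12+12=43 → 1348/1558 = 0.8652
  class_4: TP=188, FP=86+19+14+12=131, FN=32+31+29+37=129 → 376/636 = 0.5912
Macro-F1 score = mean = (0.4738 + 0.8141 + 0.6781 + 0.8652 + 0.5912) / 5 = 0.684

0.684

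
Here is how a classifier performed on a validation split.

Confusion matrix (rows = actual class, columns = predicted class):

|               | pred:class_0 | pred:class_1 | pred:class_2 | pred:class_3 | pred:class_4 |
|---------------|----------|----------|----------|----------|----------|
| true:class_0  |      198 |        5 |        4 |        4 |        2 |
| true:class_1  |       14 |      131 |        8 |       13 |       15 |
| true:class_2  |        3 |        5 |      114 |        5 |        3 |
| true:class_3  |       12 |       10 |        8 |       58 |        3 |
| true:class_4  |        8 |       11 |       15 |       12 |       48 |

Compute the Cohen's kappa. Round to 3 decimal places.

Observed agreement pₒ = trace/N = 549/709 = 0.7743
Expected agreement pₑ = Σ (rowᵢ·colᵢ)/N² = (213·235 + 181·162 + 130·149 + 91·92 + 94·71)/709² = 0.2264
κ = (pₒ − pₑ)/(1 − pₑ) = (0.7743 − 0.2264)/(1 − 0.2264) = 0.708

0.708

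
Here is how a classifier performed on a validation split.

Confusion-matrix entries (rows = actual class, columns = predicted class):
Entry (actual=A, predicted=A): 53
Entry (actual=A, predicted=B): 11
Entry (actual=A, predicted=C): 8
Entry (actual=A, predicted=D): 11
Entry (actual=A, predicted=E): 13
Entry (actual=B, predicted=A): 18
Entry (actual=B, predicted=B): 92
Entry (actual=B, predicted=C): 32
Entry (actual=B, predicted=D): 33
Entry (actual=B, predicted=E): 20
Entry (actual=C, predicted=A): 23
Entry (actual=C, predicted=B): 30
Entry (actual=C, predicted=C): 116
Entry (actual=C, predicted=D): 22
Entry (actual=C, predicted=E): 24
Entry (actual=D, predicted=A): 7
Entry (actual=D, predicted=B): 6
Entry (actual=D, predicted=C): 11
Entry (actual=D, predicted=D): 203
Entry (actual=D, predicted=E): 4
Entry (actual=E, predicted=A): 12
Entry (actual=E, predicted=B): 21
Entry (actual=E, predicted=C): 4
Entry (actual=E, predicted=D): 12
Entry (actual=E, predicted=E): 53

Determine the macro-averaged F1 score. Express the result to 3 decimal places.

0.582

Per-class F1 score (2·TP/(2·TP+FP+FN)):
  A: TP=53, FP=18+23+7+12=60, FN=11+8+11+13=43 → 106/209 = 0.5072
  B: TP=92, FP=11+30+6+21=68, FN=18+32+33+20=103 → 184/355 = 0.5183
  C: TP=116, FP=8+32+11+4=55, FN=23+30+22+24=99 → 232/386 = 0.6010
  D: TP=203, FP=11+33+22+12=78, FN=7+6+11+4=28 → 406/512 = 0.7930
  E: TP=53, FP=13+20+24+4=61, FN=12+21+4+12=49 → 106/216 = 0.4907
Macro-F1 score = mean = (0.5072 + 0.5183 + 0.6010 + 0.7930 + 0.4907) / 5 = 0.582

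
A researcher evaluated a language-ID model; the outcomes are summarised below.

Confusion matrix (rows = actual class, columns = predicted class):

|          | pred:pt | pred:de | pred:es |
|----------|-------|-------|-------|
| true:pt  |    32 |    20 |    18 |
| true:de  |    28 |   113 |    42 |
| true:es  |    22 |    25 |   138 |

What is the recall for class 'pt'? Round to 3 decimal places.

Take TP from the diagonal, FP from the rest of the 'pt' prediction marginal, FN from the rest of the 'pt' actual marginal.
recall = TP/(TP+FN).
pt: TP=32, FN=20+18=38 → 32/70 = 0.4571

0.457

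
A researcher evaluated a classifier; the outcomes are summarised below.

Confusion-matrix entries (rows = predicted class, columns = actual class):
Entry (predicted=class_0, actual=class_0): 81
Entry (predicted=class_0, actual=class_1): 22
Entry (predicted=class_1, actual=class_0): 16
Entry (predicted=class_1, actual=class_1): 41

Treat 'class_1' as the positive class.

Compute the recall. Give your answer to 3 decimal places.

Recall = TP/(TP+FN) = 41/(41+22) = 41/63 = 0.651

0.651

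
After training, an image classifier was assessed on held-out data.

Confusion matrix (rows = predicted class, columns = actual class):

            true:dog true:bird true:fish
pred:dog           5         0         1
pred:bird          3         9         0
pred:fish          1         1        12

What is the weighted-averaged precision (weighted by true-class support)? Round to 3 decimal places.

Per-class precision (TP/(TP+FP)):
  dog: TP=5, FP=0+1=1 → 5/6 = 0.8333
  bird: TP=9, FP=3+0=3 → 9/12 = 0.7500
  fish: TP=12, FP=1+1=2 → 12/14 = 0.8571
Weighted-precision = Σ (supportᵢ/N)·precisionᵢ with N=32: (9/32)·0.8333 + (10/32)·0.7500 + (13/32)·0.8571 = 0.817

0.817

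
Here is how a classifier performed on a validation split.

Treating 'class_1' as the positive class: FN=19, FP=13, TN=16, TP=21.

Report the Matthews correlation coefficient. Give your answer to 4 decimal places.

MCC = (TP·TN − FP·FN) / √((TP+FP)(TP+FN)(TN+FP)(TN+FN))
Numerator = 21·16 − 13·19 = 89
Denominator = √(34·40·29·35) = √1380400 = 1174.9043
MCC = 89 / 1174.9043 = 0.0758

0.0758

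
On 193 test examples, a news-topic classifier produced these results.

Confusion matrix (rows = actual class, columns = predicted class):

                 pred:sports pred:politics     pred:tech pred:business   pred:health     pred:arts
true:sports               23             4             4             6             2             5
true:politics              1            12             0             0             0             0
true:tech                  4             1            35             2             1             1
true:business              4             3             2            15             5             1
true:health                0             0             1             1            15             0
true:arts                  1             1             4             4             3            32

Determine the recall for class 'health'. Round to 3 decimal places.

recall = TP/(TP+FN).
health: TP=15, FN=0+0+1+1+0=2 → 15/17 = 0.8824

0.882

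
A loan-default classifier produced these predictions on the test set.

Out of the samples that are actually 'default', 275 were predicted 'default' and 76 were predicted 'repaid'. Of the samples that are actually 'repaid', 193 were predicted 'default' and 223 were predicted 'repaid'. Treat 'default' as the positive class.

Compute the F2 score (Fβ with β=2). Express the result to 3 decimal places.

0.735

Fβ = (1+β²)·TP / ((1+β²)·TP + β²·FN + FP), with β²=4
= 5·275 / (5·275 + 4·76 + 193) = 0.735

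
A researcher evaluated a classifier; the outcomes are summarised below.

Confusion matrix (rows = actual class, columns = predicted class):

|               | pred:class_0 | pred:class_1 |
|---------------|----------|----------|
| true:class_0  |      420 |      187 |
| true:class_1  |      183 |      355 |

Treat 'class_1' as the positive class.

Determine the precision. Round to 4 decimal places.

0.6550

Precision = TP/(TP+FP) = 355/(355+187) = 355/542 = 0.6550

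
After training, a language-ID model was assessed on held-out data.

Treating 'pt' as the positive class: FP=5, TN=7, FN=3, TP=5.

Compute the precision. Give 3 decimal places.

Precision = TP/(TP+FP) = 5/(5+5) = 5/10 = 0.500

0.500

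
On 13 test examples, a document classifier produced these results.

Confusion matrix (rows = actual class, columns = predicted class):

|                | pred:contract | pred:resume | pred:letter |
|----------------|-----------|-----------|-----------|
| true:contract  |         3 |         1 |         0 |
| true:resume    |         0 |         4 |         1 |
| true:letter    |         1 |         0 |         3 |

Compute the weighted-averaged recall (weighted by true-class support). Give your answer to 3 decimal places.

0.769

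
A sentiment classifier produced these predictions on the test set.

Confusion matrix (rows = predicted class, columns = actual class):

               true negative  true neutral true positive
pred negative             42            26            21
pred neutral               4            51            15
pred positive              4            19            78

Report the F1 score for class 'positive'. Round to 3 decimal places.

0.726

One-vs-rest for 'positive': TP = diagonal; FP = other classes predicted 'positive'; FN = 'positive' predicted as other.
F1 score = 2·TP/(2·TP+FP+FN).
positive: TP=78, FP=4+19=23, FN=21+15=36 → 156/215 = 0.7256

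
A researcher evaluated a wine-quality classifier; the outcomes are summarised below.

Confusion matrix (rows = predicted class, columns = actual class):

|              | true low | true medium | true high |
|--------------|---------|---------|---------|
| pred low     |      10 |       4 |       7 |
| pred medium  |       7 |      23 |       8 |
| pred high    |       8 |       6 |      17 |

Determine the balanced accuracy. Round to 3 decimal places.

0.543

Balanced accuracy = mean of per-class recall.
  low: recall = 10/25 = 0.4000
  medium: recall = 23/33 = 0.6970
  high: recall = 17/32 = 0.5313
Mean = (0.4000 + 0.6970 + 0.5313) / 3 = 0.543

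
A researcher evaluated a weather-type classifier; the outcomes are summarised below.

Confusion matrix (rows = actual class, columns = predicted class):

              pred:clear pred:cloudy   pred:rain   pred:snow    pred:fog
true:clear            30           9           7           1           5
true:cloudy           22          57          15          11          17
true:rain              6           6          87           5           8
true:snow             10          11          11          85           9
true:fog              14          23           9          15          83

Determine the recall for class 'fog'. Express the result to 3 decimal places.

One-vs-rest for 'fog': TP = diagonal; FP = other classes predicted 'fog'; FN = 'fog' predicted as other.
recall = TP/(TP+FN).
fog: TP=83, FN=14+23+9+15=61 → 83/144 = 0.5764

0.576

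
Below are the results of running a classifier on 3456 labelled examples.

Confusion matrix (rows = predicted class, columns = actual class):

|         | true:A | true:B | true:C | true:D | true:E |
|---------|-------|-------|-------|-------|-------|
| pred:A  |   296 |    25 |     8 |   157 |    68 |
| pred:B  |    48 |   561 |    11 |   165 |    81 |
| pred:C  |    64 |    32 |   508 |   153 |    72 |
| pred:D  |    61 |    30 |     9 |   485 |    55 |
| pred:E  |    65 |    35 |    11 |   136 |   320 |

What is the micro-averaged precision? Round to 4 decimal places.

Micro-averaging pools counts across classes: ΣTP=2170, ΣFP=1286, ΣFN=1286.
Micro-precision = TP/(TP+FP) on pooled counts = 0.6279 (equals overall accuracy in single-label multiclass).

0.6279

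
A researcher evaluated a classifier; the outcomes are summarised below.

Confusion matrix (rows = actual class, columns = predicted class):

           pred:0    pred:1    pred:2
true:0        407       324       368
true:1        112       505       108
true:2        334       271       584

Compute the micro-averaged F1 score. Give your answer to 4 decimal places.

0.4965

Micro-averaging pools counts across classes: ΣTP=1496, ΣFP=1517, ΣFN=1517.
Micro-F1 score = 2·TP/(2·TP+FP+FN) on pooled counts = 0.4965 (equals overall accuracy in single-label multiclass).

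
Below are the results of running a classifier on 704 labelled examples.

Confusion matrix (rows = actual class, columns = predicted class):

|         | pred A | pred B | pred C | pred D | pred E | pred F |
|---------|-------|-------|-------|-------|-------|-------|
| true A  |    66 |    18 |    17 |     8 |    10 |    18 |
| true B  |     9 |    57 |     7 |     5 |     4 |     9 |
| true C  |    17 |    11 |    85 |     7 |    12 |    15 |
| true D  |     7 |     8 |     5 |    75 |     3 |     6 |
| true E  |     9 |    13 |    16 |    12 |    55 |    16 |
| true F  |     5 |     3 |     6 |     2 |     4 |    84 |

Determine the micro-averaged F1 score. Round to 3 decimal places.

0.599

Micro-averaging pools counts across classes: ΣTP=422, ΣFP=282, ΣFN=282.
Micro-F1 score = 2·TP/(2·TP+FP+FN) on pooled counts = 0.599 (equals overall accuracy in single-label multiclass).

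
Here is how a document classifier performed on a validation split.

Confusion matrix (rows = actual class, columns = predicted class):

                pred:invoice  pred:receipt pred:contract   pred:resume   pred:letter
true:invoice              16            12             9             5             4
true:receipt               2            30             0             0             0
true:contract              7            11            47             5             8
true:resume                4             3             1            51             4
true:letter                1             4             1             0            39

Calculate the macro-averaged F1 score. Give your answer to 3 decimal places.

0.673

Per-class F1 score (2·TP/(2·TP+FP+FN)):
  invoice: TP=16, FP=2+7+4+1=14, FN=12+9+5+4=30 → 32/76 = 0.4211
  receipt: TP=30, FP=12+11+3+4=30, FN=2+0+0+0=2 → 60/92 = 0.6522
  contract: TP=47, FP=9+0+1+1=11, FN=7+11+5+8=31 → 94/136 = 0.6912
  resume: TP=51, FP=5+0+5+0=10, FN=4+3+1+4=12 → 102/124 = 0.8226
  letter: TP=39, FP=4+0+8+4=16, FN=1+4+1+0=6 → 78/100 = 0.7800
Macro-F1 score = mean = (0.4211 + 0.6522 + 0.6912 + 0.8226 + 0.7800) / 5 = 0.673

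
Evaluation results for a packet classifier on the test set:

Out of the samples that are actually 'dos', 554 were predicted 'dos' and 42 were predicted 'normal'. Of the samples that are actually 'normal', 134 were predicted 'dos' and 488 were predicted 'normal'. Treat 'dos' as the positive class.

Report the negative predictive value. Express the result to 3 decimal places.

NPV = TN/(TN+FN) = 488/(488+42) = 0.921

0.921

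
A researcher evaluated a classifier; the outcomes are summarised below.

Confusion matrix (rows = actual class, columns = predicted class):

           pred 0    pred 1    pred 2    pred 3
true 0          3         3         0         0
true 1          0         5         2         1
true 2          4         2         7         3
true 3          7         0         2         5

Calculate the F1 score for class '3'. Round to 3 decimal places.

0.435

F1 score = 2·TP/(2·TP+FP+FN).
3: TP=5, FP=0+1+3=4, FN=7+0+2=9 → 10/23 = 0.4348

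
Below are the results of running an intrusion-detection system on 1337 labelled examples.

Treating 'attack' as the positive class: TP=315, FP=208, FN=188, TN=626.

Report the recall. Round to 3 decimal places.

0.626

Recall = TP/(TP+FN) = 315/(315+188) = 315/503 = 0.626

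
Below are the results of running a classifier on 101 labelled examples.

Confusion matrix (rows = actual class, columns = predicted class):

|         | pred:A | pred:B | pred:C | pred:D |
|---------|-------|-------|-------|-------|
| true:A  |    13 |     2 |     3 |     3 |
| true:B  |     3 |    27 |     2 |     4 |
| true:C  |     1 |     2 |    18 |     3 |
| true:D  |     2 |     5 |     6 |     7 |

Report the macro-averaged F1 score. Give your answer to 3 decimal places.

0.614

Per-class F1 score (2·TP/(2·TP+FP+FN)):
  A: TP=13, FP=3+1+2=6, FN=2+3+3=8 → 26/40 = 0.6500
  B: TP=27, FP=2+2+5=9, FN=3+2+4=9 → 54/72 = 0.7500
  C: TP=18, FP=3+2+6=11, FN=1+2+3=6 → 36/53 = 0.6792
  D: TP=7, FP=3+4+3=10, FN=2+5+6=13 → 14/37 = 0.3784
Macro-F1 score = mean = (0.6500 + 0.7500 + 0.6792 + 0.3784) / 4 = 0.614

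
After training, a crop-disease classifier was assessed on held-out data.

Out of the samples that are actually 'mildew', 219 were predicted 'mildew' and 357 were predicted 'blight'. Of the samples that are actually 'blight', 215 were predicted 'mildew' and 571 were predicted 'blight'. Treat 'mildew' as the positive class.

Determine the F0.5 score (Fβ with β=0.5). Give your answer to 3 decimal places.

0.474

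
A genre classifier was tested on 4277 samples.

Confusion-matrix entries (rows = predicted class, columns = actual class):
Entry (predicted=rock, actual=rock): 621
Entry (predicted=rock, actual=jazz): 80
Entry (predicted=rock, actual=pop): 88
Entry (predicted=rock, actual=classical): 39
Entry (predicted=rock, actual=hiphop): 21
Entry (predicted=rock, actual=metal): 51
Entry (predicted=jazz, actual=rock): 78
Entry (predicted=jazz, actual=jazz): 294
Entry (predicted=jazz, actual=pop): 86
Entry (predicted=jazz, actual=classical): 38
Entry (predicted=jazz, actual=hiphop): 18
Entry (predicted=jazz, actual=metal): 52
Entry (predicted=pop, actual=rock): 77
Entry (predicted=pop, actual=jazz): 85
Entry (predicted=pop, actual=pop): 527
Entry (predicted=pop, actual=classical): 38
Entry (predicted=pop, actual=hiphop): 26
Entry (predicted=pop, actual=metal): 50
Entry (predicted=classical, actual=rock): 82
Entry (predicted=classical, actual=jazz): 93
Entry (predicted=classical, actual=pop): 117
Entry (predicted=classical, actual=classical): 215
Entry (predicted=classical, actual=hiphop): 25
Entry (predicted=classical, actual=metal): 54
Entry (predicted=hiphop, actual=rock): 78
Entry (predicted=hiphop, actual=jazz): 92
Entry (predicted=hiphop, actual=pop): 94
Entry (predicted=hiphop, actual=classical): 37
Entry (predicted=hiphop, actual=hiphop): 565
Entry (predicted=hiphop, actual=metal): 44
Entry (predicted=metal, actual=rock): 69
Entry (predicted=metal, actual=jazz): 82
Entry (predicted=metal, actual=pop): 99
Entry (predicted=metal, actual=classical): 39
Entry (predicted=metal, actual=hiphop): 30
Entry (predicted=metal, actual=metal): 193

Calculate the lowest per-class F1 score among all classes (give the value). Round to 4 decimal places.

Per-class F1 score (2·TP/(2·TP+FP+FN)):
  rock: TP=621, FP=80+88+39+21+51=279, FN=78+77+82+78+69=384 → 1242/1905 = 0.65197
  jazz: TP=294, FP=78+86+38+18+52=272, FN=80+85+93+92+82=432 → 588/1292 = 0.45511
  pop: TP=527, FP=77+85+38+26+50=276, FN=88+86+117+94+99=484 → 1054/1814 = 0.58104
  classical: TP=215, FP=82+93+117+25+54=371, FN=39+38+38+37+39=191 → 430/992 = 0.43347
  hiphop: TP=565, FP=78+92+94+37+44=345, FN=21+18+26+25+30=120 → 1130/1595 = 0.70846
  metal: TP=193, FP=69+82+99+39+30=319, FN=51+52+50+54+44=251 → 386/956 = 0.40377
Lowest is class 'metal' with F1 score = 0.4038.

0.4038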